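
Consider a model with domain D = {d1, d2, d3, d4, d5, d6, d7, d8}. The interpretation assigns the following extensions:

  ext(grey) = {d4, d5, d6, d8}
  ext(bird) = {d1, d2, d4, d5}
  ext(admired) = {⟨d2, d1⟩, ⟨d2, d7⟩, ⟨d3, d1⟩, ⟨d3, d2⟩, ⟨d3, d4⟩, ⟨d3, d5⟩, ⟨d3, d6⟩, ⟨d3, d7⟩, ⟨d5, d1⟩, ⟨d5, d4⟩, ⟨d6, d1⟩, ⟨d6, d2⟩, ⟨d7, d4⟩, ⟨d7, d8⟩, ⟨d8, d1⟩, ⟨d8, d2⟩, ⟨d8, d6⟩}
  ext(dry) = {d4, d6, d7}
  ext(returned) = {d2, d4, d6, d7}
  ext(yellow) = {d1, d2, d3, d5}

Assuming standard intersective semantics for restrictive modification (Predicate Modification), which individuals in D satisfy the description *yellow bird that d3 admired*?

⟦that d3 admired⟧ = {x : ⟨d3, x⟩ ∈ ⟦admired⟧} = {d1, d2, d4, d5, d6, d7}
⟦bird⟧ = {d1, d2, d4, d5}
… ∩ ⟦that d3 admired⟧ = {d1, d2, d4, d5} ∩ {d1, d2, d4, d5, d6, d7} = {d1, d2, d4, d5}
… ∩ ⟦yellow⟧ = {d1, d2, d4, d5} ∩ {d1, d2, d3, d5} = {d1, d2, d5}
So ⟦yellow bird that d3 admired⟧ = {d1, d2, d5}.

{d1, d2, d5}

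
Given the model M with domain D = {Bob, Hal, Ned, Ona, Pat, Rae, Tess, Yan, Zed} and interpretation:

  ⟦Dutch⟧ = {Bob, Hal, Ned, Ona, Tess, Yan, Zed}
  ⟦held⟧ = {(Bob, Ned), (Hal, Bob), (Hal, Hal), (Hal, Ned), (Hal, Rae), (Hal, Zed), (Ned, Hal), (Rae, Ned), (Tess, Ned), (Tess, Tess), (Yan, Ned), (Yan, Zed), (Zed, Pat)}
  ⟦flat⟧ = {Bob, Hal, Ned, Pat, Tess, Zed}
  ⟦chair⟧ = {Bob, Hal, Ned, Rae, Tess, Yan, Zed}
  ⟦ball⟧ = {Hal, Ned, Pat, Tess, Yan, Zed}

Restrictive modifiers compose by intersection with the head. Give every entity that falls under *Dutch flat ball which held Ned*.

⟦which held Ned⟧ = {x : ⟨x, Ned⟩ ∈ ⟦held⟧} = {Bob, Hal, Rae, Tess, Yan}
⟦ball⟧ = {Hal, Ned, Pat, Tess, Yan, Zed}
… ∩ ⟦which held Ned⟧ = {Hal, Ned, Pat, Tess, Yan, Zed} ∩ {Bob, Hal, Rae, Tess, Yan} = {Hal, Tess, Yan}
… ∩ ⟦Dutch⟧ = {Hal, Tess, Yan} ∩ {Bob, Hal, Ned, Ona, Tess, Yan, Zed} = {Hal, Tess, Yan}
… ∩ ⟦flat⟧ = {Hal, Tess, Yan} ∩ {Bob, Hal, Ned, Pat, Tess, Zed} = {Hal, Tess}
So ⟦Dutch flat ball which held Ned⟧ = {Hal, Tess}.

{Hal, Tess}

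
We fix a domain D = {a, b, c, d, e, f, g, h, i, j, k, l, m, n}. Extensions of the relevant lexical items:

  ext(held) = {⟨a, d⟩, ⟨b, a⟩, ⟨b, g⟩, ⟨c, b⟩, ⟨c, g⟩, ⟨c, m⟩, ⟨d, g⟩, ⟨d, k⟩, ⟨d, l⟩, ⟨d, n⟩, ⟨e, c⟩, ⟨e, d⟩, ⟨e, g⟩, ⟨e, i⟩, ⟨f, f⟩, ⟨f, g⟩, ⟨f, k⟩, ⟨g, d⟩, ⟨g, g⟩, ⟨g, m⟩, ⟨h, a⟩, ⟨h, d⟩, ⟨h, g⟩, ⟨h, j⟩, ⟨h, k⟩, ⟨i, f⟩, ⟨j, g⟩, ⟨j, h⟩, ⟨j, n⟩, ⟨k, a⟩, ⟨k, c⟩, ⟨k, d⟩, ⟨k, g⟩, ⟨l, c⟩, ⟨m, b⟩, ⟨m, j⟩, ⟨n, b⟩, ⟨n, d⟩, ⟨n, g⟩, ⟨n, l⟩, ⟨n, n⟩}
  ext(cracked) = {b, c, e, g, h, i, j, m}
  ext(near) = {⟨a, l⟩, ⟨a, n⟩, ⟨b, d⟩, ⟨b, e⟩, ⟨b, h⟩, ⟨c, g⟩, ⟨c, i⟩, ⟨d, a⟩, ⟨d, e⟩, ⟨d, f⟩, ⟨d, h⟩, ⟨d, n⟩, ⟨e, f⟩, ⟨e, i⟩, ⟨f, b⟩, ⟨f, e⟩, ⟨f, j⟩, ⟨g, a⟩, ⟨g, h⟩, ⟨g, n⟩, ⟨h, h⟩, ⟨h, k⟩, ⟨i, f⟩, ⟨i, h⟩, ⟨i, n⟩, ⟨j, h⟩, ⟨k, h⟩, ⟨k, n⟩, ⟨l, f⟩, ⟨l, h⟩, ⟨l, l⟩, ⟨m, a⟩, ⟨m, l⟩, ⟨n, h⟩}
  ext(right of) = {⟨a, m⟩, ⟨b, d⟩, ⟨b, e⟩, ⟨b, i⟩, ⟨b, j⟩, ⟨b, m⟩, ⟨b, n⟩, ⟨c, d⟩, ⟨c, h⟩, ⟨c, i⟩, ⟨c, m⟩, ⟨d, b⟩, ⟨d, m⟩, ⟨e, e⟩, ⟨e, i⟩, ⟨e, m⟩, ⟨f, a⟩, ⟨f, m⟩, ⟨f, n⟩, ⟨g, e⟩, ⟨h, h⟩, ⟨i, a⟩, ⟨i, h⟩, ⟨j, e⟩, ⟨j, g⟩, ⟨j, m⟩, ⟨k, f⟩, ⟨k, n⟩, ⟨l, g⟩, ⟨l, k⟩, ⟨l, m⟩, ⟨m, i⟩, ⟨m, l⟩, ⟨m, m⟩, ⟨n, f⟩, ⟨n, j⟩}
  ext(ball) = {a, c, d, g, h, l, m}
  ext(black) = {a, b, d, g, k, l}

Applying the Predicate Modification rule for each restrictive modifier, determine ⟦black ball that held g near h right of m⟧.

⟦that held g⟧ = {x : ⟨x, g⟩ ∈ ⟦held⟧} = {b, c, d, e, f, g, h, j, k, n}
⟦near h⟧ = {x : ⟨x, h⟩ ∈ ⟦near⟧} = {b, d, g, h, i, j, k, l, n}
⟦right of m⟧ = {x : ⟨x, m⟩ ∈ ⟦right of⟧} = {a, b, c, d, e, f, j, l, m}
⟦ball⟧ = {a, c, d, g, h, l, m}
… ∩ ⟦that held g⟧ = {a, c, d, g, h, l, m} ∩ {b, c, d, e, f, g, h, j, k, n} = {c, d, g, h}
… ∩ ⟦near h⟧ = {c, d, g, h} ∩ {b, d, g, h, i, j, k, l, n} = {d, g, h}
… ∩ ⟦right of m⟧ = {d, g, h} ∩ {a, b, c, d, e, f, j, l, m} = {d}
… ∩ ⟦black⟧ = {d} ∩ {a, b, d, g, k, l} = {d}
So ⟦black ball that held g near h right of m⟧ = {d}.

{d}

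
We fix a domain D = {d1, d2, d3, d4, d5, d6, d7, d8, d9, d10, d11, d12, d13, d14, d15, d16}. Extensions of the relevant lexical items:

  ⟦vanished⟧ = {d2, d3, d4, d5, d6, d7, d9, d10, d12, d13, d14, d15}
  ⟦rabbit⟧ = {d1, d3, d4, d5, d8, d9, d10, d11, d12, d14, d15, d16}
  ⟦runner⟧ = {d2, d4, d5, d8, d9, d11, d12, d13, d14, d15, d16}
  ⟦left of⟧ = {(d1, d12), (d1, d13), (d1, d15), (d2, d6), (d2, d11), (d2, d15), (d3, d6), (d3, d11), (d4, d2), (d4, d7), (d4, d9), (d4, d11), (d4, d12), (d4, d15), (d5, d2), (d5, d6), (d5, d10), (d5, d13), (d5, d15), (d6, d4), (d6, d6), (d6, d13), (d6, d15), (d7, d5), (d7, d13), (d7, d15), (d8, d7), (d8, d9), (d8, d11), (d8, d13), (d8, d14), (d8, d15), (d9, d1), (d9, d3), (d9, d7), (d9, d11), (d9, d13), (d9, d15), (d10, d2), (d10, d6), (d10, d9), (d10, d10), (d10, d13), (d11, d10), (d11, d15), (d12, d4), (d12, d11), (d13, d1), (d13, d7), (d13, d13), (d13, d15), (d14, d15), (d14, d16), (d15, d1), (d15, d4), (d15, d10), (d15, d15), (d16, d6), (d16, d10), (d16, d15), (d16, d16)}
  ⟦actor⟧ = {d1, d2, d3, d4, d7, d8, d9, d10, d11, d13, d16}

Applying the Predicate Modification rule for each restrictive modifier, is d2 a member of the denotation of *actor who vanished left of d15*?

⟦who vanished⟧ = ⟦vanished⟧ = {d2, d3, d4, d5, d6, d7, d9, d10, d12, d13, d14, d15}
⟦left of d15⟧ = {x : ⟨x, d15⟩ ∈ ⟦left of⟧} = {d1, d2, d4, d5, d6, d7, d8, d9, d11, d13, d14, d15, d16}
⟦actor⟧ = {d1, d2, d3, d4, d7, d8, d9, d10, d11, d13, d16}
… ∩ ⟦who vanished⟧ = {d1, d2, d3, d4, d7, d8, d9, d10, d11, d13, d16} ∩ {d2, d3, d4, d5, d6, d7, d9, d10, d12, d13, d14, d15} = {d2, d3, d4, d7, d9, d10, d13}
… ∩ ⟦left of d15⟧ = {d2, d3, d4, d7, d9, d10, d13} ∩ {d1, d2, d4, d5, d6, d7, d8, d9, d11, d13, d14, d15, d16} = {d2, d4, d7, d9, d13}
⟦actor who vanished left of d15⟧ = {d2, d4, d7, d9, d13}; d2 ∈ this set.

yes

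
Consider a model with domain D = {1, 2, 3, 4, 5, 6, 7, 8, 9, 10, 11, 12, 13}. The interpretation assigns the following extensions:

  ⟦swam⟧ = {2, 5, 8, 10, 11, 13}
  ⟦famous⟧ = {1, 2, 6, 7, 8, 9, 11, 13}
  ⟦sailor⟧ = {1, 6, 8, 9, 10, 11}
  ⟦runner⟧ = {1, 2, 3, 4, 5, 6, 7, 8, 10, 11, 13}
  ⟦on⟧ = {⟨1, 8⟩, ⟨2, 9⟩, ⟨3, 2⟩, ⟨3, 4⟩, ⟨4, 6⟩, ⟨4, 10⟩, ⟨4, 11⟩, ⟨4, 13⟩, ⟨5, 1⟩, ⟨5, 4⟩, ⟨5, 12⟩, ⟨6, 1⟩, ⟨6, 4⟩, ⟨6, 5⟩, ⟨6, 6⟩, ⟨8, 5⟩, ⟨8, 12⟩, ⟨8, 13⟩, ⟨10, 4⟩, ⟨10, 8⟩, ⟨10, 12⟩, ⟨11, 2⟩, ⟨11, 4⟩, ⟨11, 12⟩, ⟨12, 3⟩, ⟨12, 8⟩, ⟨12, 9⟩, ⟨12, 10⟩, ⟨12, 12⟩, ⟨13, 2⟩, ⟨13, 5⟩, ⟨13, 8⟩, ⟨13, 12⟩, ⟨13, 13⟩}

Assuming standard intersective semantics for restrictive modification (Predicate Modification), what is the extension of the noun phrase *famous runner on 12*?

⟦on 12⟧ = {x : ⟨x, 12⟩ ∈ ⟦on⟧} = {5, 8, 10, 11, 12, 13}
⟦runner⟧ = {1, 2, 3, 4, 5, 6, 7, 8, 10, 11, 13}
… ∩ ⟦on 12⟧ = {1, 2, 3, 4, 5, 6, 7, 8, 10, 11, 13} ∩ {5, 8, 10, 11, 12, 13} = {5, 8, 10, 11, 13}
… ∩ ⟦famous⟧ = {5, 8, 10, 11, 13} ∩ {1, 2, 6, 7, 8, 9, 11, 13} = {8, 11, 13}
So ⟦famous runner on 12⟧ = {8, 11, 13}.

{8, 11, 13}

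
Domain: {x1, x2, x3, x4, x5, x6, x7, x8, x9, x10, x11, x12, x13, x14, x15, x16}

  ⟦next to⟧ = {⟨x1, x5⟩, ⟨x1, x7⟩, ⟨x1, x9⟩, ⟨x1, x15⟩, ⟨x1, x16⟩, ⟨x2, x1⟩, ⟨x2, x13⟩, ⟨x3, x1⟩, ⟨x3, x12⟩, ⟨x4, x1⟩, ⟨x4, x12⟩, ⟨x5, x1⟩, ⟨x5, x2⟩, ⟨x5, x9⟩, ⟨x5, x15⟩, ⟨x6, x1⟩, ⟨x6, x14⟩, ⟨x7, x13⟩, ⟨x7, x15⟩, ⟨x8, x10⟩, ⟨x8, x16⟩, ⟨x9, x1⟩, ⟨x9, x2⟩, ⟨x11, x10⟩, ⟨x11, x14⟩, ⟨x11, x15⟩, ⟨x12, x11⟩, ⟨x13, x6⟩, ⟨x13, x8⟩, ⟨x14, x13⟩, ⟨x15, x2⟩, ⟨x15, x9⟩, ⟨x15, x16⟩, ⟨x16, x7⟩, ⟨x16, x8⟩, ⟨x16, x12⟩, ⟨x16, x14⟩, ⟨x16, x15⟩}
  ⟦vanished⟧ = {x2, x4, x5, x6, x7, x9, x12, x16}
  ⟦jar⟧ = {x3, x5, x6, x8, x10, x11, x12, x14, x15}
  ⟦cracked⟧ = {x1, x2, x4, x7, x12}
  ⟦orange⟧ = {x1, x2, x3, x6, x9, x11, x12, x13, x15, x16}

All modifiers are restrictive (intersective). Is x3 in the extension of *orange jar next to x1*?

⟦next to x1⟧ = {x : ⟨x, x1⟩ ∈ ⟦next to⟧} = {x2, x3, x4, x5, x6, x9}
⟦jar⟧ = {x3, x5, x6, x8, x10, x11, x12, x14, x15}
… ∩ ⟦next to x1⟧ = {x3, x5, x6, x8, x10, x11, x12, x14, x15} ∩ {x2, x3, x4, x5, x6, x9} = {x3, x5, x6}
… ∩ ⟦orange⟧ = {x3, x5, x6} ∩ {x1, x2, x3, x6, x9, x11, x12, x13, x15, x16} = {x3, x6}
⟦orange jar next to x1⟧ = {x3, x6}; x3 ∈ this set.

yes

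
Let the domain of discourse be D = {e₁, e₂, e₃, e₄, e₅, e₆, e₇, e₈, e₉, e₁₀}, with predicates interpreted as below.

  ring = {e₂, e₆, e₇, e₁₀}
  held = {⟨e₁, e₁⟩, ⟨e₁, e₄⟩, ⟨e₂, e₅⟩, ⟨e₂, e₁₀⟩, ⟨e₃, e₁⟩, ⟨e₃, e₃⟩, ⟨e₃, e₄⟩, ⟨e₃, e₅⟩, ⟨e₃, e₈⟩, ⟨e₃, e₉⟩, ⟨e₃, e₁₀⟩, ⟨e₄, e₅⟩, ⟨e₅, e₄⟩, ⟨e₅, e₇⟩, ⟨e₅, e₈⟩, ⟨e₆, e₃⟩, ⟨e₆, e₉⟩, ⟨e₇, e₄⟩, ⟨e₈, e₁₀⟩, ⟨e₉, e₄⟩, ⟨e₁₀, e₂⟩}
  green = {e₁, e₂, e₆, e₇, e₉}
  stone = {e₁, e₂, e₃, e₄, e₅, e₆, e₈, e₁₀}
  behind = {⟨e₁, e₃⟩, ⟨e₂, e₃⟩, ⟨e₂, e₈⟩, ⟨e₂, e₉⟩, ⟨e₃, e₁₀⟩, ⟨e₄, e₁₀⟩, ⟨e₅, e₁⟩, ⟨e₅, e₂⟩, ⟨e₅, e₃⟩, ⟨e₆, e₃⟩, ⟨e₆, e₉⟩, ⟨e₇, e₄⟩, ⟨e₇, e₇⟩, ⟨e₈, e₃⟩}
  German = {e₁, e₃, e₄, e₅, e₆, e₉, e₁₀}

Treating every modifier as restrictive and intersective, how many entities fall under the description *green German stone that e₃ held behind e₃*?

1

⟦that e₃ held⟧ = {x : ⟨e₃, x⟩ ∈ ⟦held⟧} = {e₁, e₃, e₄, e₅, e₈, e₉, e₁₀}
⟦behind e₃⟧ = {x : ⟨x, e₃⟩ ∈ ⟦behind⟧} = {e₁, e₂, e₅, e₆, e₈}
⟦stone⟧ = {e₁, e₂, e₃, e₄, e₅, e₆, e₈, e₁₀}
… ∩ ⟦that e₃ held⟧ = {e₁, e₂, e₃, e₄, e₅, e₆, e₈, e₁₀} ∩ {e₁, e₃, e₄, e₅, e₈, e₉, e₁₀} = {e₁, e₃, e₄, e₅, e₈, e₁₀}
… ∩ ⟦behind e₃⟧ = {e₁, e₃, e₄, e₅, e₈, e₁₀} ∩ {e₁, e₂, e₅, e₆, e₈} = {e₁, e₅, e₈}
… ∩ ⟦green⟧ = {e₁, e₅, e₈} ∩ {e₁, e₂, e₆, e₇, e₉} = {e₁}
… ∩ ⟦German⟧ = {e₁} ∩ {e₁, e₃, e₄, e₅, e₆, e₉, e₁₀} = {e₁}
⟦green German stone that e₃ held behind e₃⟧ = {e₁}, so the cardinality is 1.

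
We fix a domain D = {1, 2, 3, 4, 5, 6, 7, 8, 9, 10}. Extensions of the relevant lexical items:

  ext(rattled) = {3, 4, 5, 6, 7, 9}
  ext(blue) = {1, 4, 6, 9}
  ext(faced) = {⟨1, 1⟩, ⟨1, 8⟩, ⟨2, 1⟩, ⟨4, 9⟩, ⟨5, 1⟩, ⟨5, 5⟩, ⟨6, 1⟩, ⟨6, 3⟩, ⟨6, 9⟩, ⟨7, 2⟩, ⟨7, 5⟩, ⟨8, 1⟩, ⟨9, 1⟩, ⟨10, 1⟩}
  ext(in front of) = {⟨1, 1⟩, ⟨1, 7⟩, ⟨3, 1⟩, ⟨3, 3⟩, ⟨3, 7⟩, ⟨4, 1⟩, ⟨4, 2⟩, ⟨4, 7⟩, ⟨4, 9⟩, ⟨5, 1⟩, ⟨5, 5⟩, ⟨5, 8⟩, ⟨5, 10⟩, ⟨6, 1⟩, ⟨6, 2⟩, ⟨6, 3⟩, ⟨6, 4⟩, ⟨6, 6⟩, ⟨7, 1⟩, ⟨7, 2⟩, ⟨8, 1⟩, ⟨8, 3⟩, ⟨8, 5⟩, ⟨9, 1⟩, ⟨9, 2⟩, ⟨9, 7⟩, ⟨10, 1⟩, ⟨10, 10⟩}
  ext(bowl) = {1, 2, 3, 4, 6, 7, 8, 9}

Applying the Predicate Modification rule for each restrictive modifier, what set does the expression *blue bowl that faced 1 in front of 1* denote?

{1, 6, 9}

⟦that faced 1⟧ = {x : ⟨x, 1⟩ ∈ ⟦faced⟧} = {1, 2, 5, 6, 8, 9, 10}
⟦in front of 1⟧ = {x : ⟨x, 1⟩ ∈ ⟦in front of⟧} = {1, 3, 4, 5, 6, 7, 8, 9, 10}
⟦bowl⟧ = {1, 2, 3, 4, 6, 7, 8, 9}
… ∩ ⟦that faced 1⟧ = {1, 2, 3, 4, 6, 7, 8, 9} ∩ {1, 2, 5, 6, 8, 9, 10} = {1, 2, 6, 8, 9}
… ∩ ⟦in front of 1⟧ = {1, 2, 6, 8, 9} ∩ {1, 3, 4, 5, 6, 7, 8, 9, 10} = {1, 6, 8, 9}
… ∩ ⟦blue⟧ = {1, 6, 8, 9} ∩ {1, 4, 6, 9} = {1, 6, 9}
So ⟦blue bowl that faced 1 in front of 1⟧ = {1, 6, 9}.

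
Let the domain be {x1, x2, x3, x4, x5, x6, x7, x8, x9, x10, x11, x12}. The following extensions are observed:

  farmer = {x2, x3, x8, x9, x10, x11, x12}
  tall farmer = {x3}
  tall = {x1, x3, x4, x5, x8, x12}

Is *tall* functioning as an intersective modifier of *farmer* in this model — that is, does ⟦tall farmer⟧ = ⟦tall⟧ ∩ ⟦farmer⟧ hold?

no

⟦tall⟧ ∩ ⟦farmer⟧ = {x1, x3, x4, x5, x8, x12} ∩ {x2, x3, x8, x9, x10, x11, x12} = {x3, x8, x12}
Observed ⟦tall farmer⟧ = {x3}.
These differ, so the modifier is not intersective in this model.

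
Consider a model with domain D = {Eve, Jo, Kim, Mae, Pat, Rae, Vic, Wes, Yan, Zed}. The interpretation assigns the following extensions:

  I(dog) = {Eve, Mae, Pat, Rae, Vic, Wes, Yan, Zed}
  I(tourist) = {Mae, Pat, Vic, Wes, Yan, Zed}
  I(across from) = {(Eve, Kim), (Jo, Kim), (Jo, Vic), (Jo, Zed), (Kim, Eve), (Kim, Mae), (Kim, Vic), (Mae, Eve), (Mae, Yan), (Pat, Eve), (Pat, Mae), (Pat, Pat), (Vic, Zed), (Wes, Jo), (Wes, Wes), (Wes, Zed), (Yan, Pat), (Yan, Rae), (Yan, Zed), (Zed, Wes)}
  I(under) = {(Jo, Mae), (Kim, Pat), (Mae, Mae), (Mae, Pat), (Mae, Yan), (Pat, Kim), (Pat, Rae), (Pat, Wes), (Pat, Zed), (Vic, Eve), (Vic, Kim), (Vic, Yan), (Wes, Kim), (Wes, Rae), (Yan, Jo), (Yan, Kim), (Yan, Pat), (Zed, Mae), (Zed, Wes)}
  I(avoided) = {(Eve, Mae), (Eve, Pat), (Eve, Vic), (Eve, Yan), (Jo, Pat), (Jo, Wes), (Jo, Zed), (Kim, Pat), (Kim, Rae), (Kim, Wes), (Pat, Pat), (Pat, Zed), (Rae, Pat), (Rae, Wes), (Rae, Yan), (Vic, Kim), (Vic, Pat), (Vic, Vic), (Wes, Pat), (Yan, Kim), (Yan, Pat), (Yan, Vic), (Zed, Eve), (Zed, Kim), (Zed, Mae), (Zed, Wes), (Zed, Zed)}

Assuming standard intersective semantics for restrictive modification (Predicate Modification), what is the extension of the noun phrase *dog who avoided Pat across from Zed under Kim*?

⟦who avoided Pat⟧ = {x : ⟨x, Pat⟩ ∈ ⟦avoided⟧} = {Eve, Jo, Kim, Pat, Rae, Vic, Wes, Yan}
⟦across from Zed⟧ = {x : ⟨x, Zed⟩ ∈ ⟦across from⟧} = {Jo, Vic, Wes, Yan}
⟦under Kim⟧ = {x : ⟨x, Kim⟩ ∈ ⟦under⟧} = {Pat, Vic, Wes, Yan}
⟦dog⟧ = {Eve, Mae, Pat, Rae, Vic, Wes, Yan, Zed}
… ∩ ⟦who avoided Pat⟧ = {Eve, Mae, Pat, Rae, Vic, Wes, Yan, Zed} ∩ {Eve, Jo, Kim, Pat, Rae, Vic, Wes, Yan} = {Eve, Pat, Rae, Vic, Wes, Yan}
… ∩ ⟦across from Zed⟧ = {Eve, Pat, Rae, Vic, Wes, Yan} ∩ {Jo, Vic, Wes, Yan} = {Vic, Wes, Yan}
… ∩ ⟦under Kim⟧ = {Vic, Wes, Yan} ∩ {Pat, Vic, Wes, Yan} = {Vic, Wes, Yan}
So ⟦dog who avoided Pat across from Zed under Kim⟧ = {Vic, Wes, Yan}.

{Vic, Wes, Yan}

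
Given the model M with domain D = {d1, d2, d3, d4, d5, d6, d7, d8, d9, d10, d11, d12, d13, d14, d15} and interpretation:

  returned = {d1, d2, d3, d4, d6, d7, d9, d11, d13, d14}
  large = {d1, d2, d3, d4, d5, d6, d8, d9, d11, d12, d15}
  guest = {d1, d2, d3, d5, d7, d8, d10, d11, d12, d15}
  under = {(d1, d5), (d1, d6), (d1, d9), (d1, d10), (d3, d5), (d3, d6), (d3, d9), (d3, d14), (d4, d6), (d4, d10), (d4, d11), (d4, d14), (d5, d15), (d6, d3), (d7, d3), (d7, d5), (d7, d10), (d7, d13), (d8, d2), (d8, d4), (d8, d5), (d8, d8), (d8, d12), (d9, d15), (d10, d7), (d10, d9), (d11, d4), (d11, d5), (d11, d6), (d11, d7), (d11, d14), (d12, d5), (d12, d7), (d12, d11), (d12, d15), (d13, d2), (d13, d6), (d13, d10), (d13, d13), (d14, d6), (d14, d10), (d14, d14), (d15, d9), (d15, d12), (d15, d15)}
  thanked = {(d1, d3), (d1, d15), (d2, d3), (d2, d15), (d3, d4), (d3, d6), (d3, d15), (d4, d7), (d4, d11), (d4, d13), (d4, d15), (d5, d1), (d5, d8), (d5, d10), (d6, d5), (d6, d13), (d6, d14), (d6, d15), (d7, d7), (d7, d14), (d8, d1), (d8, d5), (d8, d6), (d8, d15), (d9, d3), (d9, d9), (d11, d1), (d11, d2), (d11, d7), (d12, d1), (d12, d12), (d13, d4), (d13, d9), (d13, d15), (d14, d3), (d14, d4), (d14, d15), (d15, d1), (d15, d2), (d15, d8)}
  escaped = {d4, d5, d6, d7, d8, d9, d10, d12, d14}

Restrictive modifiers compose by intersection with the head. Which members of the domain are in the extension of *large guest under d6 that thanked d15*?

{d1, d3}

⟦under d6⟧ = {x : ⟨x, d6⟩ ∈ ⟦under⟧} = {d1, d3, d4, d11, d13, d14}
⟦that thanked d15⟧ = {x : ⟨x, d15⟩ ∈ ⟦thanked⟧} = {d1, d2, d3, d4, d6, d8, d13, d14}
⟦guest⟧ = {d1, d2, d3, d5, d7, d8, d10, d11, d12, d15}
… ∩ ⟦under d6⟧ = {d1, d2, d3, d5, d7, d8, d10, d11, d12, d15} ∩ {d1, d3, d4, d11, d13, d14} = {d1, d3, d11}
… ∩ ⟦that thanked d15⟧ = {d1, d3, d11} ∩ {d1, d2, d3, d4, d6, d8, d13, d14} = {d1, d3}
… ∩ ⟦large⟧ = {d1, d3} ∩ {d1, d2, d3, d4, d5, d6, d8, d9, d11, d12, d15} = {d1, d3}
So ⟦large guest under d6 that thanked d15⟧ = {d1, d3}.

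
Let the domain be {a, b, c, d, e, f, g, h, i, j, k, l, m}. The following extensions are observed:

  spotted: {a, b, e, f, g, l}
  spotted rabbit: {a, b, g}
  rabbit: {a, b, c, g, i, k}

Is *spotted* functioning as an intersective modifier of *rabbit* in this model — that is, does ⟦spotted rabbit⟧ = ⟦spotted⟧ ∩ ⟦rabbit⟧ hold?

yes

⟦spotted⟧ ∩ ⟦rabbit⟧ = {a, b, e, f, g, l} ∩ {a, b, c, g, i, k} = {a, b, g}
Observed ⟦spotted rabbit⟧ = {a, b, g}.
These coincide, so the modifier is intersective here.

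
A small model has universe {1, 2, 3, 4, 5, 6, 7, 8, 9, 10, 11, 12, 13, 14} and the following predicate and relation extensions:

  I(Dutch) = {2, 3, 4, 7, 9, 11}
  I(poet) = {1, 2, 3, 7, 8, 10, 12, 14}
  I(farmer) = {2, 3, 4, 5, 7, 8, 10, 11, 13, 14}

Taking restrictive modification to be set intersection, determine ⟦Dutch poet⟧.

{2, 3, 7}

⟦poet⟧ = {1, 2, 3, 7, 8, 10, 12, 14}
… ∩ ⟦Dutch⟧ = {1, 2, 3, 7, 8, 10, 12, 14} ∩ {2, 3, 4, 7, 9, 11} = {2, 3, 7}
So ⟦Dutch poet⟧ = {2, 3, 7}.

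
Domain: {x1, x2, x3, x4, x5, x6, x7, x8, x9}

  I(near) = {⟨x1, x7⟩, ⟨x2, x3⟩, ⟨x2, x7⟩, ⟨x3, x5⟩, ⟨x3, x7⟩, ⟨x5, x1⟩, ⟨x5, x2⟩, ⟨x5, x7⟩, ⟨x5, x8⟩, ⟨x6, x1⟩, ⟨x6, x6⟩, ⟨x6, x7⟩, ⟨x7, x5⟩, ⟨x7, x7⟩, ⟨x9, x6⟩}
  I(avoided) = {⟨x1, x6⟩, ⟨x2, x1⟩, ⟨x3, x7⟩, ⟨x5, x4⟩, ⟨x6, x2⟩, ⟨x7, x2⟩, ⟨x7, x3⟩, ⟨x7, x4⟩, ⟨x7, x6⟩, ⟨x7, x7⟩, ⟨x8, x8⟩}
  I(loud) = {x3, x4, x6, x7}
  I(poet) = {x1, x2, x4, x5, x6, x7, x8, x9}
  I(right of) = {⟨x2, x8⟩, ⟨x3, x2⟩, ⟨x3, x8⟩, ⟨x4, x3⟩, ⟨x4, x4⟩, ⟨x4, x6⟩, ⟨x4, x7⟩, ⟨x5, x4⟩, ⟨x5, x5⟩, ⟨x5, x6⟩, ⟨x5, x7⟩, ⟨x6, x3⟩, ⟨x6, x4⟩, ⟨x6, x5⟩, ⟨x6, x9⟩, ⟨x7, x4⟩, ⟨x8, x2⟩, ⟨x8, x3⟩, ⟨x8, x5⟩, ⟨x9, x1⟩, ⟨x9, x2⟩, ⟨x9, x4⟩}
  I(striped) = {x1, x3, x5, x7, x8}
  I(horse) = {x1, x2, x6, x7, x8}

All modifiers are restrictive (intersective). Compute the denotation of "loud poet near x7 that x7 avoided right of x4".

⟦near x7⟧ = {x : ⟨x, x7⟩ ∈ ⟦near⟧} = {x1, x2, x3, x5, x6, x7}
⟦that x7 avoided⟧ = {x : ⟨x7, x⟩ ∈ ⟦avoided⟧} = {x2, x3, x4, x6, x7}
⟦right of x4⟧ = {x : ⟨x, x4⟩ ∈ ⟦right of⟧} = {x4, x5, x6, x7, x9}
⟦poet⟧ = {x1, x2, x4, x5, x6, x7, x8, x9}
… ∩ ⟦near x7⟧ = {x1, x2, x4, x5, x6, x7, x8, x9} ∩ {x1, x2, x3, x5, x6, x7} = {x1, x2, x5, x6, x7}
… ∩ ⟦that x7 avoided⟧ = {x1, x2, x5, x6, x7} ∩ {x2, x3, x4, x6, x7} = {x2, x6, x7}
… ∩ ⟦right of x4⟧ = {x2, x6, x7} ∩ {x4, x5, x6, x7, x9} = {x6, x7}
… ∩ ⟦loud⟧ = {x6, x7} ∩ {x3, x4, x6, x7} = {x6, x7}
So ⟦loud poet near x7 that x7 avoided right of x4⟧ = {x6, x7}.

{x6, x7}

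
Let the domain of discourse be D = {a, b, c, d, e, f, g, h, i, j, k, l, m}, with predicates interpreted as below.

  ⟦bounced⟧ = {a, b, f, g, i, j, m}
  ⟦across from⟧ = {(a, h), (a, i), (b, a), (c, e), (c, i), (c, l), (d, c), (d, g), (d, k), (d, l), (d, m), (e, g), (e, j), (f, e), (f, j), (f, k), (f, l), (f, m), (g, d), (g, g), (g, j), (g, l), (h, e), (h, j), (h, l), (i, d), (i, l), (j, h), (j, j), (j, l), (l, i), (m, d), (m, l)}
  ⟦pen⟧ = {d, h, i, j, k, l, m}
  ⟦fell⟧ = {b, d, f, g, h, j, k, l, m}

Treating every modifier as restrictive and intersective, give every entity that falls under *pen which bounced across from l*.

{i, j, m}

⟦which bounced⟧ = ⟦bounced⟧ = {a, b, f, g, i, j, m}
⟦across from l⟧ = {x : ⟨x, l⟩ ∈ ⟦across from⟧} = {c, d, f, g, h, i, j, m}
⟦pen⟧ = {d, h, i, j, k, l, m}
… ∩ ⟦which bounced⟧ = {d, h, i, j, k, l, m} ∩ {a, b, f, g, i, j, m} = {i, j, m}
… ∩ ⟦across from l⟧ = {i, j, m} ∩ {c, d, f, g, h, i, j, m} = {i, j, m}
So ⟦pen which bounced across from l⟧ = {i, j, m}.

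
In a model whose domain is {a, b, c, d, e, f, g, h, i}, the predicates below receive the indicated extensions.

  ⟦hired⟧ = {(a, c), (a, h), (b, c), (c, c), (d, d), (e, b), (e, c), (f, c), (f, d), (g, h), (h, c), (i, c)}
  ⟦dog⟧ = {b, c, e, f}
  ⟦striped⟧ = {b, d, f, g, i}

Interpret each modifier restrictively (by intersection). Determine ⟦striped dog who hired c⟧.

{b, f}

⟦who hired c⟧ = {x : ⟨x, c⟩ ∈ ⟦hired⟧} = {a, b, c, e, f, h, i}
⟦dog⟧ = {b, c, e, f}
… ∩ ⟦who hired c⟧ = {b, c, e, f} ∩ {a, b, c, e, f, h, i} = {b, c, e, f}
… ∩ ⟦striped⟧ = {b, c, e, f} ∩ {b, d, f, g, i} = {b, f}
So ⟦striped dog who hired c⟧ = {b, f}.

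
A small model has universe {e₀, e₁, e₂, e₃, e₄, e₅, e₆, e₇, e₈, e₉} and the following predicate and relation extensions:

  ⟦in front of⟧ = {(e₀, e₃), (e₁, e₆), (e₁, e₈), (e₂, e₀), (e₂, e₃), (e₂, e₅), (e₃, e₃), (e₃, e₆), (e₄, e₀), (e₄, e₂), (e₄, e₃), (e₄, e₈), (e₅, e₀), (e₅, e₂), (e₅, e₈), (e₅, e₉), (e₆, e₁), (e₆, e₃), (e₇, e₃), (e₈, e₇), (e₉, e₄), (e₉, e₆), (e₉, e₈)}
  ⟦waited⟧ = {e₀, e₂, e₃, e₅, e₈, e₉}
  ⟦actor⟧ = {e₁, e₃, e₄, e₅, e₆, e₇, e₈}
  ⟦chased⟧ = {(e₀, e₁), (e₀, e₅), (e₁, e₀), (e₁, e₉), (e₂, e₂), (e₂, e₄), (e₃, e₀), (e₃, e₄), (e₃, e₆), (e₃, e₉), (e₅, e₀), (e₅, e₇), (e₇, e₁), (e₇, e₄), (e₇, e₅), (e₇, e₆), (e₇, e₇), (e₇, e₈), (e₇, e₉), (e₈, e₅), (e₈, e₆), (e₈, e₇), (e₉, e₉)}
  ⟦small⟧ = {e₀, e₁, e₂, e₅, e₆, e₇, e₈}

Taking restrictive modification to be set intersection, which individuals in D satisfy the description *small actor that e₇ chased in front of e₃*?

⟦that e₇ chased⟧ = {x : ⟨e₇, x⟩ ∈ ⟦chased⟧} = {e₁, e₄, e₅, e₆, e₇, e₈, e₉}
⟦in front of e₃⟧ = {x : ⟨x, e₃⟩ ∈ ⟦in front of⟧} = {e₀, e₂, e₃, e₄, e₆, e₇}
⟦actor⟧ = {e₁, e₃, e₄, e₅, e₆, e₇, e₈}
… ∩ ⟦that e₇ chased⟧ = {e₁, e₃, e₄, e₅, e₆, e₇, e₈} ∩ {e₁, e₄, e₅, e₆, e₇, e₈, e₉} = {e₁, e₄, e₅, e₆, e₇, e₈}
… ∩ ⟦in front of e₃⟧ = {e₁, e₄, e₅, e₆, e₇, e₈} ∩ {e₀, e₂, e₃, e₄, e₆, e₇} = {e₄, e₆, e₇}
… ∩ ⟦small⟧ = {e₄, e₆, e₇} ∩ {e₀, e₁, e₂, e₅, e₆, e₇, e₈} = {e₆, e₇}
So ⟦small actor that e₇ chased in front of e₃⟧ = {e₆, e₇}.

{e₆, e₇}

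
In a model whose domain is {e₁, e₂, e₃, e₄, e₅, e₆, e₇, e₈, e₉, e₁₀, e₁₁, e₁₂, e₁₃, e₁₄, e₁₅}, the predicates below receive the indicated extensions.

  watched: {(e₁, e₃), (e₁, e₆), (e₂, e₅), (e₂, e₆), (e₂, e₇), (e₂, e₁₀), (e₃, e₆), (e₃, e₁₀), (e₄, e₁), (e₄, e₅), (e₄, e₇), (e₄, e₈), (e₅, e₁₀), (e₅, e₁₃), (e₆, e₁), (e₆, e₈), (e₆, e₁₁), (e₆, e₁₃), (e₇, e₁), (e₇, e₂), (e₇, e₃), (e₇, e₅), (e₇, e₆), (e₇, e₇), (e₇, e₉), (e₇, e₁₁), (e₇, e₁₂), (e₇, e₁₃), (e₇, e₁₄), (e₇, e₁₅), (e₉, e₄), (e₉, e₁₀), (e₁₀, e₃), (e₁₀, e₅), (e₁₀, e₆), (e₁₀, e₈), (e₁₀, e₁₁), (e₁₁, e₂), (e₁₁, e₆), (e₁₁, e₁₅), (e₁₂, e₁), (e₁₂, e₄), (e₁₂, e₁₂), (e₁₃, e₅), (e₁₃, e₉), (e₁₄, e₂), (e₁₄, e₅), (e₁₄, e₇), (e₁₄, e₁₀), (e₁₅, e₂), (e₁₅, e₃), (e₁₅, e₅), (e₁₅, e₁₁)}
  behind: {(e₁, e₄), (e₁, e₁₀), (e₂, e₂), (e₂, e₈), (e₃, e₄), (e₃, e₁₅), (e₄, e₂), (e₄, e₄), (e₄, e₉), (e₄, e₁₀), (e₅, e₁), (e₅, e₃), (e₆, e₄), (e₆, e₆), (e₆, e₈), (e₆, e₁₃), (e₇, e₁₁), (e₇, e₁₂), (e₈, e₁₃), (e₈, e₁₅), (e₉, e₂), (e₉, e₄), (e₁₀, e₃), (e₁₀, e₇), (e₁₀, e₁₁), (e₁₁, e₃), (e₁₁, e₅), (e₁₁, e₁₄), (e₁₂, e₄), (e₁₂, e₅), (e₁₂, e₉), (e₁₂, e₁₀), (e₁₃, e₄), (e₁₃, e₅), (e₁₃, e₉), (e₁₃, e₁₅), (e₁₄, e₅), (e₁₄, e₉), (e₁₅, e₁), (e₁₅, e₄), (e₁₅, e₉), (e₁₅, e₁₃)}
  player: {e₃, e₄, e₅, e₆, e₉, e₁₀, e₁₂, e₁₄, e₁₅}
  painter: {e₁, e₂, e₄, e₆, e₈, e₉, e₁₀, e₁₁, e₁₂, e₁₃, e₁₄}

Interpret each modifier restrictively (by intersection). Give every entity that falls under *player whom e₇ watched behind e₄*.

{e₃, e₆, e₉, e₁₂, e₁₅}

⟦whom e₇ watched⟧ = {x : ⟨e₇, x⟩ ∈ ⟦watched⟧} = {e₁, e₂, e₃, e₅, e₆, e₇, e₉, e₁₁, e₁₂, e₁₃, e₁₄, e₁₅}
⟦behind e₄⟧ = {x : ⟨x, e₄⟩ ∈ ⟦behind⟧} = {e₁, e₃, e₄, e₆, e₉, e₁₂, e₁₃, e₁₅}
⟦player⟧ = {e₃, e₄, e₅, e₆, e₉, e₁₀, e₁₂, e₁₄, e₁₅}
… ∩ ⟦whom e₇ watched⟧ = {e₃, e₄, e₅, e₆, e₉, e₁₀, e₁₂, e₁₄, e₁₅} ∩ {e₁, e₂, e₃, e₅, e₆, e₇, e₉, e₁₁, e₁₂, e₁₃, e₁₄, e₁₅} = {e₃, e₅, e₆, e₉, e₁₂, e₁₄, e₁₅}
… ∩ ⟦behind e₄⟧ = {e₃, e₅, e₆, e₉, e₁₂, e₁₄, e₁₅} ∩ {e₁, e₃, e₄, e₆, e₉, e₁₂, e₁₃, e₁₅} = {e₃, e₆, e₉, e₁₂, e₁₅}
So ⟦player whom e₇ watched behind e₄⟧ = {e₃, e₆, e₉, e₁₂, e₁₅}.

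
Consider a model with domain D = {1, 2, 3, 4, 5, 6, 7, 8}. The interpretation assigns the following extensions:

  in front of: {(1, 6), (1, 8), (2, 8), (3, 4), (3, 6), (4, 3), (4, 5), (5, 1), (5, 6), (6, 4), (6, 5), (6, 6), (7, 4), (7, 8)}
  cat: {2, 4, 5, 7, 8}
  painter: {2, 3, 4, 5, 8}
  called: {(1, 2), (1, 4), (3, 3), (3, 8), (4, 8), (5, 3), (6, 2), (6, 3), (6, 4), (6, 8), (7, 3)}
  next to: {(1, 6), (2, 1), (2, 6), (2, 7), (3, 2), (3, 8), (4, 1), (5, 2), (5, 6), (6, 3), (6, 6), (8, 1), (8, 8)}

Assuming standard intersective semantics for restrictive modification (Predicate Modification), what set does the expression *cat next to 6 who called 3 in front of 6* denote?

⟦next to 6⟧ = {x : ⟨x, 6⟩ ∈ ⟦next to⟧} = {1, 2, 5, 6}
⟦who called 3⟧ = {x : ⟨x, 3⟩ ∈ ⟦called⟧} = {3, 5, 6, 7}
⟦in front of 6⟧ = {x : ⟨x, 6⟩ ∈ ⟦in front of⟧} = {1, 3, 5, 6}
⟦cat⟧ = {2, 4, 5, 7, 8}
… ∩ ⟦next to 6⟧ = {2, 4, 5, 7, 8} ∩ {1, 2, 5, 6} = {2, 5}
… ∩ ⟦who called 3⟧ = {2, 5} ∩ {3, 5, 6, 7} = {5}
… ∩ ⟦in front of 6⟧ = {5} ∩ {1, 3, 5, 6} = {5}
So ⟦cat next to 6 who called 3 in front of 6⟧ = {5}.

{5}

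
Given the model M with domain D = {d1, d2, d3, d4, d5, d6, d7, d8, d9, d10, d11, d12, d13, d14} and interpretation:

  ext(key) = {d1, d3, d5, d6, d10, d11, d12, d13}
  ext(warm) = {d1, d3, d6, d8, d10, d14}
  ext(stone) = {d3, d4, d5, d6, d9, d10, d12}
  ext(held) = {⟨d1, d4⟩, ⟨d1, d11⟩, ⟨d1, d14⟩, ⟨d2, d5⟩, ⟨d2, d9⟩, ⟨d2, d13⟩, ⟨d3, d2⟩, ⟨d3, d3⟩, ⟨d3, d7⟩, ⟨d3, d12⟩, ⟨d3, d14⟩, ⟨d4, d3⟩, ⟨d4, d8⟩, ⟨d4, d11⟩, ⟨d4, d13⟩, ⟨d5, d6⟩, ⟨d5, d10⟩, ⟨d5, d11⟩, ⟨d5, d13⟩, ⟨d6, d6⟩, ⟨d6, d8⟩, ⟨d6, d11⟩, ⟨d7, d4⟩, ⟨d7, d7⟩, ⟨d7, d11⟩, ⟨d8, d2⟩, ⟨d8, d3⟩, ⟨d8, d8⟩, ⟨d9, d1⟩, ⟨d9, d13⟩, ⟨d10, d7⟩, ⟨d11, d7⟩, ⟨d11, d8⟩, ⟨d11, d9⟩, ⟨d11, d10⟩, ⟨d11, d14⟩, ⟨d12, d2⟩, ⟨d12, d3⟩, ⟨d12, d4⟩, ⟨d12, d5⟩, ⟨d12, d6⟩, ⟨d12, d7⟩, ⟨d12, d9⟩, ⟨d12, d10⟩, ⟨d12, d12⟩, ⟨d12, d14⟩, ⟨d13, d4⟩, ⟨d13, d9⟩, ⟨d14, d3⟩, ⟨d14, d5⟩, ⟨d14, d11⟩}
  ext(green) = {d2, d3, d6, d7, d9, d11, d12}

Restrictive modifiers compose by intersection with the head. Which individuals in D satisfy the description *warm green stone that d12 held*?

{d3, d6}

⟦that d12 held⟧ = {x : ⟨d12, x⟩ ∈ ⟦held⟧} = {d2, d3, d4, d5, d6, d7, d9, d10, d12, d14}
⟦stone⟧ = {d3, d4, d5, d6, d9, d10, d12}
… ∩ ⟦that d12 held⟧ = {d3, d4, d5, d6, d9, d10, d12} ∩ {d2, d3, d4, d5, d6, d7, d9, d10, d12, d14} = {d3, d4, d5, d6, d9, d10, d12}
… ∩ ⟦warm⟧ = {d3, d4, d5, d6, d9, d10, d12} ∩ {d1, d3, d6, d8, d10, d14} = {d3, d6, d10}
… ∩ ⟦green⟧ = {d3, d6, d10} ∩ {d2, d3, d6, d7, d9, d11, d12} = {d3, d6}
So ⟦warm green stone that d12 held⟧ = {d3, d6}.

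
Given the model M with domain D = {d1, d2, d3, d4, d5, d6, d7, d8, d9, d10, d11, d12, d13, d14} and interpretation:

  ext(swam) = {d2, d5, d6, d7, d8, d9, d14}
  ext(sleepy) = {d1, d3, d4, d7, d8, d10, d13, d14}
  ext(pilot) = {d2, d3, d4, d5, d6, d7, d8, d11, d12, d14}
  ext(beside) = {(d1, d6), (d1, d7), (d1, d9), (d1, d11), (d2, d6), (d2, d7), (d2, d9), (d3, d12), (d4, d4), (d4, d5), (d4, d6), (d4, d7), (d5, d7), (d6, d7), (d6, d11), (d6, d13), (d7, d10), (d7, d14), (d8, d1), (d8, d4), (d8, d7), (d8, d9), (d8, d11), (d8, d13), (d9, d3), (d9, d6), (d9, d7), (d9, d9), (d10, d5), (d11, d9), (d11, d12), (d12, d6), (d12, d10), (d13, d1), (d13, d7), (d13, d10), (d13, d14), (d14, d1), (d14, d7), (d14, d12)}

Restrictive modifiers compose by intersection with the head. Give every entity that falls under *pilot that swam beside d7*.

{d2, d5, d6, d8, d14}

⟦that swam⟧ = ⟦swam⟧ = {d2, d5, d6, d7, d8, d9, d14}
⟦beside d7⟧ = {x : ⟨x, d7⟩ ∈ ⟦beside⟧} = {d1, d2, d4, d5, d6, d8, d9, d13, d14}
⟦pilot⟧ = {d2, d3, d4, d5, d6, d7, d8, d11, d12, d14}
… ∩ ⟦that swam⟧ = {d2, d3, d4, d5, d6, d7, d8, d11, d12, d14} ∩ {d2, d5, d6, d7, d8, d9, d14} = {d2, d5, d6, d7, d8, d14}
… ∩ ⟦beside d7⟧ = {d2, d5, d6, d7, d8, d14} ∩ {d1, d2, d4, d5, d6, d8, d9, d13, d14} = {d2, d5, d6, d8, d14}
So ⟦pilot that swam beside d7⟧ = {d2, d5, d6, d8, d14}.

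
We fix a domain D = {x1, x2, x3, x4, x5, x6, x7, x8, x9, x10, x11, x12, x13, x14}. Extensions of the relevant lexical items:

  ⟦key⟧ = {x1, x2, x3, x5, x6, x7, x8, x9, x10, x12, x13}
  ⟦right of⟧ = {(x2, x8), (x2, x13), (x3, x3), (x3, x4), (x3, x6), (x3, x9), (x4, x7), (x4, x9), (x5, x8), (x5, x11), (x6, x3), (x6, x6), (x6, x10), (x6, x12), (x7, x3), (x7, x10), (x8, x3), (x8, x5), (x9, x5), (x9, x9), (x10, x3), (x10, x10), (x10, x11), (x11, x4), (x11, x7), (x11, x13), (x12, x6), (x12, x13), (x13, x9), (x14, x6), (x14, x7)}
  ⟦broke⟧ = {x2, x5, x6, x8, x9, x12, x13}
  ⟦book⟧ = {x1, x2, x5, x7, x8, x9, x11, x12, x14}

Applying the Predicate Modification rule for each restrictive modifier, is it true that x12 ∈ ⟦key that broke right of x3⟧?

no

⟦that broke⟧ = ⟦broke⟧ = {x2, x5, x6, x8, x9, x12, x13}
⟦right of x3⟧ = {x : ⟨x, x3⟩ ∈ ⟦right of⟧} = {x3, x6, x7, x8, x10}
⟦key⟧ = {x1, x2, x3, x5, x6, x7, x8, x9, x10, x12, x13}
… ∩ ⟦that broke⟧ = {x1, x2, x3, x5, x6, x7, x8, x9, x10, x12, x13} ∩ {x2, x5, x6, x8, x9, x12, x13} = {x2, x5, x6, x8, x9, x12, x13}
… ∩ ⟦right of x3⟧ = {x2, x5, x6, x8, x9, x12, x13} ∩ {x3, x6, x7, x8, x10} = {x6, x8}
⟦key that broke right of x3⟧ = {x6, x8}; x12 ∉ this set.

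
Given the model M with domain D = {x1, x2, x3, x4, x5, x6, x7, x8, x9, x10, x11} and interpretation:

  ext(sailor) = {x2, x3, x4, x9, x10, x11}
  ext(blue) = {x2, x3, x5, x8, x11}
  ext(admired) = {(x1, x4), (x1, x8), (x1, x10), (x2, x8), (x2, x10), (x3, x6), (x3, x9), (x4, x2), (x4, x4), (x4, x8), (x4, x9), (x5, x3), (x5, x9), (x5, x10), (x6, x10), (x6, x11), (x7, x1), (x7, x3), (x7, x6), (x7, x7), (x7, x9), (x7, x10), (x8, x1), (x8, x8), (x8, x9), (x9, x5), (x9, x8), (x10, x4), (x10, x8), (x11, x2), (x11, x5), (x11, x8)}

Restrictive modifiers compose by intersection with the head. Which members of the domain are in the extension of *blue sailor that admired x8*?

{x2, x11}

⟦that admired x8⟧ = {x : ⟨x, x8⟩ ∈ ⟦admired⟧} = {x1, x2, x4, x8, x9, x10, x11}
⟦sailor⟧ = {x2, x3, x4, x9, x10, x11}
… ∩ ⟦that admired x8⟧ = {x2, x3, x4, x9, x10, x11} ∩ {x1, x2, x4, x8, x9, x10, x11} = {x2, x4, x9, x10, x11}
… ∩ ⟦blue⟧ = {x2, x4, x9, x10, x11} ∩ {x2, x3, x5, x8, x11} = {x2, x11}
So ⟦blue sailor that admired x8⟧ = {x2, x11}.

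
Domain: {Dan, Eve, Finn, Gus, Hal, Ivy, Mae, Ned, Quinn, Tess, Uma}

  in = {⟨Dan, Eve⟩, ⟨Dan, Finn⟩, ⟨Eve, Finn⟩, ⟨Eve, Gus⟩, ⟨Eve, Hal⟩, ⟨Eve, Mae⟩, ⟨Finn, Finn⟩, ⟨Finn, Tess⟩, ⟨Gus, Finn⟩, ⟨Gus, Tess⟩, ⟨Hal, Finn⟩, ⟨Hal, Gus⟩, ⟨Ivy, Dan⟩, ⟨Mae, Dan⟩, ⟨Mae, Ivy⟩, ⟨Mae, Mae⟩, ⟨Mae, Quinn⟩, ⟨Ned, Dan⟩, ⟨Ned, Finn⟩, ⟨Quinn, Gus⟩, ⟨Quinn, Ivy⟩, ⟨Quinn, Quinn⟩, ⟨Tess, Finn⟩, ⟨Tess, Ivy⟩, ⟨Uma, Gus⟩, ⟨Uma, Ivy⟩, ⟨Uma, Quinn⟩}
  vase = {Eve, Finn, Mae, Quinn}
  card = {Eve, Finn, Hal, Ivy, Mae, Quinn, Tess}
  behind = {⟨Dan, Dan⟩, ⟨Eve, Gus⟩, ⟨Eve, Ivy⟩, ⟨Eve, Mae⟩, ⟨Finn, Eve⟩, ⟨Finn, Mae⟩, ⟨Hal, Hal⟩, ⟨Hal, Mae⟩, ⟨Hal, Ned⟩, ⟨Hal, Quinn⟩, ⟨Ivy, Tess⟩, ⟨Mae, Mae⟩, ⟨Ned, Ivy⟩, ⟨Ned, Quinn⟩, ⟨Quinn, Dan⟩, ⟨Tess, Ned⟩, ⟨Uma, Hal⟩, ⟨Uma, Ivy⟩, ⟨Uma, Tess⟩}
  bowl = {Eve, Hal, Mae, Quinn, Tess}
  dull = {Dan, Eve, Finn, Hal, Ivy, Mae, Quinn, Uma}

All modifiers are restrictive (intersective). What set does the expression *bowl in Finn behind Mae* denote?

⟦in Finn⟧ = {x : ⟨x, Finn⟩ ∈ ⟦in⟧} = {Dan, Eve, Finn, Gus, Hal, Ned, Tess}
⟦behind Mae⟧ = {x : ⟨x, Mae⟩ ∈ ⟦behind⟧} = {Eve, Finn, Hal, Mae}
⟦bowl⟧ = {Eve, Hal, Mae, Quinn, Tess}
… ∩ ⟦in Finn⟧ = {Eve, Hal, Mae, Quinn, Tess} ∩ {Dan, Eve, Finn, Gus, Hal, Ned, Tess} = {Eve, Hal, Tess}
… ∩ ⟦behind Mae⟧ = {Eve, Hal, Tess} ∩ {Eve, Finn, Hal, Mae} = {Eve, Hal}
So ⟦bowl in Finn behind Mae⟧ = {Eve, Hal}.

{Eve, Hal}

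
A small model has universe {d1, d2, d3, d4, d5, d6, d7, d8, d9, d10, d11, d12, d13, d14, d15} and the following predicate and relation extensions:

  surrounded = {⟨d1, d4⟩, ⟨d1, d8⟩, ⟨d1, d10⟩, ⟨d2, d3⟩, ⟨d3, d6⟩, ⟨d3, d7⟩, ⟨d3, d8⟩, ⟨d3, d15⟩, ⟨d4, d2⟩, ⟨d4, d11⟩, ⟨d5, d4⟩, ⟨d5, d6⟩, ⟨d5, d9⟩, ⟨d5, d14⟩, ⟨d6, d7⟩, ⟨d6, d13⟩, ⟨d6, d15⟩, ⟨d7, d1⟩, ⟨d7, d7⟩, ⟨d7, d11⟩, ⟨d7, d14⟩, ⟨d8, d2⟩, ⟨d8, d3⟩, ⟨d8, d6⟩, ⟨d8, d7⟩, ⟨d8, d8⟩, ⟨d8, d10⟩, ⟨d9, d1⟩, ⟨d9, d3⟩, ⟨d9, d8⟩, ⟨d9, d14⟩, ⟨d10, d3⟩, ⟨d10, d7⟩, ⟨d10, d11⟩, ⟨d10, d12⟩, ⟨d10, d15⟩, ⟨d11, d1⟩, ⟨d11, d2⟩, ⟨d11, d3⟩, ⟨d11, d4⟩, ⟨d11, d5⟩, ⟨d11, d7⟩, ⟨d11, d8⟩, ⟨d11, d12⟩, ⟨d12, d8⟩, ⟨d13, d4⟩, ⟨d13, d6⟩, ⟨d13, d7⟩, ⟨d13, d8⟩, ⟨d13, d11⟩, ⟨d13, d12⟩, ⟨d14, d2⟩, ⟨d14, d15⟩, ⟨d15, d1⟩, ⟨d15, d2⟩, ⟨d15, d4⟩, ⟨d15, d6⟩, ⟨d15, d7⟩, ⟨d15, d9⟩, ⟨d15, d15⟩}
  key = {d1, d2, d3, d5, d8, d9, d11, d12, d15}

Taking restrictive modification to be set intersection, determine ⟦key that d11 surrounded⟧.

{d1, d2, d3, d5, d8, d12}

⟦that d11 surrounded⟧ = {x : ⟨d11, x⟩ ∈ ⟦surrounded⟧} = {d1, d2, d3, d4, d5, d7, d8, d12}
⟦key⟧ = {d1, d2, d3, d5, d8, d9, d11, d12, d15}
… ∩ ⟦that d11 surrounded⟧ = {d1, d2, d3, d5, d8, d9, d11, d12, d15} ∩ {d1, d2, d3, d4, d5, d7, d8, d12} = {d1, d2, d3, d5, d8, d12}
So ⟦key that d11 surrounded⟧ = {d1, d2, d3, d5, d8, d12}.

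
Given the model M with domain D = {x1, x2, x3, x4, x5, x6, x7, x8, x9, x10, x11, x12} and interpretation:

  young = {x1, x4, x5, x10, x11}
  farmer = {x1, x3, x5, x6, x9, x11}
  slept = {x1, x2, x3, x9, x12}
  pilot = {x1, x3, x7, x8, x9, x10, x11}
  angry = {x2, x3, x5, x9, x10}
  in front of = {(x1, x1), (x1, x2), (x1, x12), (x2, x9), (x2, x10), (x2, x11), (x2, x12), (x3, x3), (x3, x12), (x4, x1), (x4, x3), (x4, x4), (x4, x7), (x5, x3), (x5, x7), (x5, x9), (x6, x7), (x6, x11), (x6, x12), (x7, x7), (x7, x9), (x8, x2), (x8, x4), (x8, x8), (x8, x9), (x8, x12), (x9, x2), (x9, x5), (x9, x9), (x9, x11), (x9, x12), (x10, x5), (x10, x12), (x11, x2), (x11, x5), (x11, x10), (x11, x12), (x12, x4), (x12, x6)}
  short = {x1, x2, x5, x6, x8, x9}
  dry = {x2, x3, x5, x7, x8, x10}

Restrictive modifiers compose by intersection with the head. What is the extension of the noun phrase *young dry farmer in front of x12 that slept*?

⟦in front of x12⟧ = {x : ⟨x, x12⟩ ∈ ⟦in front of⟧} = {x1, x2, x3, x6, x8, x9, x10, x11}
⟦that slept⟧ = ⟦slept⟧ = {x1, x2, x3, x9, x12}
⟦farmer⟧ = {x1, x3, x5, x6, x9, x11}
… ∩ ⟦in front of x12⟧ = {x1, x3, x5, x6, x9, x11} ∩ {x1, x2, x3, x6, x8, x9, x10, x11} = {x1, x3, x6, x9, x11}
… ∩ ⟦that slept⟧ = {x1, x3, x6, x9, x11} ∩ {x1, x2, x3, x9, x12} = {x1, x3, x9}
… ∩ ⟦young⟧ = {x1, x3, x9} ∩ {x1, x4, x5, x10, x11} = {x1}
… ∩ ⟦dry⟧ = {x1} ∩ {x2, x3, x5, x7, x8, x10} = ∅
So ⟦young dry farmer in front of x12 that slept⟧ = ∅.

∅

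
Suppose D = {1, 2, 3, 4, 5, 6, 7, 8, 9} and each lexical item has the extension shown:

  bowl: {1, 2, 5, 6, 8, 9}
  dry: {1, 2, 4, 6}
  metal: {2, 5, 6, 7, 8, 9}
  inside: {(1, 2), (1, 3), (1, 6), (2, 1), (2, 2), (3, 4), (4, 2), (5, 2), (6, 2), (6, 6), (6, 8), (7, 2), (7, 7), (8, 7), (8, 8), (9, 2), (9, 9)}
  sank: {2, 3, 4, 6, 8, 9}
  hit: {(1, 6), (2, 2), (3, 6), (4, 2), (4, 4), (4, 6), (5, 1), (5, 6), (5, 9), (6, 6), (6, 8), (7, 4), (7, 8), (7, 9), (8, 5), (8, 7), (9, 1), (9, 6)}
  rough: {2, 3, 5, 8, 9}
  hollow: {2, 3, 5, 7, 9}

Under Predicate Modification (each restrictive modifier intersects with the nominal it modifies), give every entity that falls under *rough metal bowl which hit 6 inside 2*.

⟦which hit 6⟧ = {x : ⟨x, 6⟩ ∈ ⟦hit⟧} = {1, 3, 4, 5, 6, 9}
⟦inside 2⟧ = {x : ⟨x, 2⟩ ∈ ⟦inside⟧} = {1, 2, 4, 5, 6, 7, 9}
⟦bowl⟧ = {1, 2, 5, 6, 8, 9}
… ∩ ⟦which hit 6⟧ = {1, 2, 5, 6, 8, 9} ∩ {1, 3, 4, 5, 6, 9} = {1, 5, 6, 9}
… ∩ ⟦inside 2⟧ = {1, 5, 6, 9} ∩ {1, 2, 4, 5, 6, 7, 9} = {1, 5, 6, 9}
… ∩ ⟦rough⟧ = {1, 5, 6, 9} ∩ {2, 3, 5, 8, 9} = {5, 9}
… ∩ ⟦metal⟧ = {5, 9} ∩ {2, 5, 6, 7, 8, 9} = {5, 9}
So ⟦rough metal bowl which hit 6 inside 2⟧ = {5, 9}.

{5, 9}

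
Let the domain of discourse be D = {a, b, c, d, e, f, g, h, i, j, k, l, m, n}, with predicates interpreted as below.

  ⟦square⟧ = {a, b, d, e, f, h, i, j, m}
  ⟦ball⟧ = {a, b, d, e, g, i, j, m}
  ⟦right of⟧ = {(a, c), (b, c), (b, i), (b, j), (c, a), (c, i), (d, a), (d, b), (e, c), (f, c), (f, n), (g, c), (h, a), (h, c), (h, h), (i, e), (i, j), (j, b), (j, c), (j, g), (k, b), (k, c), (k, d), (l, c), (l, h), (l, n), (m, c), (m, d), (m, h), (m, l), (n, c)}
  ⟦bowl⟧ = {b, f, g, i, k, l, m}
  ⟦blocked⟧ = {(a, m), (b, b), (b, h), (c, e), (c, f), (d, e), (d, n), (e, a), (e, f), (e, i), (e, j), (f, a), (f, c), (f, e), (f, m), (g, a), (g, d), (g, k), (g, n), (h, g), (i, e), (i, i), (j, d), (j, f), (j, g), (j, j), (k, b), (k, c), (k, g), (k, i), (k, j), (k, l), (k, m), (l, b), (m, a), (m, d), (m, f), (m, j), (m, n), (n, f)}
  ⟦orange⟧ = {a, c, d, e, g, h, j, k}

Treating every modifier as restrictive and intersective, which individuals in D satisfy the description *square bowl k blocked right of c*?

⟦k blocked⟧ = {x : ⟨k, x⟩ ∈ ⟦blocked⟧} = {b, c, g, i, j, l, m}
⟦right of c⟧ = {x : ⟨x, c⟩ ∈ ⟦right of⟧} = {a, b, e, f, g, h, j, k, l, m, n}
⟦bowl⟧ = {b, f, g, i, k, l, m}
… ∩ ⟦k blocked⟧ = {b, f, g, i, k, l, m} ∩ {b, c, g, i, j, l, m} = {b, g, i, l, m}
… ∩ ⟦right of c⟧ = {b, g, i, l, m} ∩ {a, b, e, f, g, h, j, k, l, m, n} = {b, g, l, m}
… ∩ ⟦square⟧ = {b, g, l, m} ∩ {a, b, d, e, f, h, i, j, m} = {b, m}
So ⟦square bowl k blocked right of c⟧ = {b, m}.

{b, m}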